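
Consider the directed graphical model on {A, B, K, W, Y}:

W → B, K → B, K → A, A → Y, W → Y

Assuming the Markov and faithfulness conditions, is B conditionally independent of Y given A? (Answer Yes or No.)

No

We examine all 2 paths between B and Y:
Path 1: B ← K → A → Y
  A is a chain here and A is conditioned on, so the path is blocked at A.
Path 2: B ← W → Y
  W is a fork and W is not conditioned on — no node blocks this path, so it is active.
Since the path B ← W → Y is active, B and Y are not d-separated given {A}.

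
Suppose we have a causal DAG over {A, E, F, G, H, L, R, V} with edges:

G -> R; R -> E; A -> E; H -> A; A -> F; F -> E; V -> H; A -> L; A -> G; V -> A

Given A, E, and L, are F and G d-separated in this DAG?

Enumerating the 4 paths from F to G and testing each for blocking by {A, E, L}:
Path 1: F → E ← A → G
  A is a fork here and A is conditioned on, so the path is blocked at A.
Path 2: F → E ← R ← G
  E is a collider and E is conditioned on, which opens it; R is a chain and R is not conditioned on — no node blocks this path, so it is active.
Path 3: F ← A → E ← R ← G
  A is a fork here and A is conditioned on, so the path is blocked at A.
Path 4: F ← A → G
  A is a fork here and A is conditioned on, so the path is blocked at A.
Since the path F → E ← R ← G is active, F and G are not d-separated given {A, E, L}.

No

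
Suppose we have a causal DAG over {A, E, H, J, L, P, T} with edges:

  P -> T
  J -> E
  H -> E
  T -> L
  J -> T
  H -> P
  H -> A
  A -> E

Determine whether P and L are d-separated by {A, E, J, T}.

Yes

Enumerating the 3 paths from P to L and testing each for blocking by {A, E, J, T}:
Path 1: P ← H → E ← J → T → L
  J is a fork here and J is conditioned on, so the path is blocked at J.
Path 2: P ← H → A → E ← J → T → L
  A is a chain here and A is conditioned on, so the path is blocked at A.
Path 3: P → T → L
  T is a chain here and T is conditioned on, so the path is blocked at T.
Since every path is blocked, d-separation holds.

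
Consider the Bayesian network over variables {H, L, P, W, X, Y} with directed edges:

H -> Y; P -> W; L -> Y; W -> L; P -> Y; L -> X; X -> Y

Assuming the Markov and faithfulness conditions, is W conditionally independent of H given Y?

We examine all 3 paths between W and H:
Path 1: W → L → X → Y ← H
  L is a chain and L is not conditioned on; X is a chain and X is not conditioned on; Y is a collider and Y is conditioned on, which opens it — no node blocks this path, so it is active.
Path 2: W → L → Y ← H
  L is a chain and L is not conditioned on; Y is a collider and Y is conditioned on, which opens it — no node blocks this path, so it is active.
Path 3: W ← P → Y ← H
  P is a fork and P is not conditioned on; Y is a collider and Y is conditioned on, which opens it — no node blocks this path, so it is active.
Because an active path exists, W and H are not d-separated.

No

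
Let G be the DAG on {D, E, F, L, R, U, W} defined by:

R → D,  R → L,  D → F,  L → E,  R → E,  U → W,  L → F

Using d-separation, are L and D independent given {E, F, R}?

No

Enumerating the 3 paths from L to D and testing each for blocking by {E, F, R}:
Path 1: L ← R → D
  R is a fork here and R is conditioned on, so the path is blocked at R.
Path 2: L → F ← D
  F is a collider and F is conditioned on, which opens it — no node blocks this path, so it is active.
Path 3: L → E ← R → D
  R is a fork here and R is conditioned on, so the path is blocked at R.
At least one path is unblocked, so d-separation fails.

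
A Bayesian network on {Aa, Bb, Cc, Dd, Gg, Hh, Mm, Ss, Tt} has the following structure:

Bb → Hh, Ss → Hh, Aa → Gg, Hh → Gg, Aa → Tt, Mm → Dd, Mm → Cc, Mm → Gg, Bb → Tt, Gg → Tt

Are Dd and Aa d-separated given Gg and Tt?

3 paths connect Dd and Aa; each must be blocked for d-separation to hold:
Path 1: Dd ← Mm → Gg ← Hh ← Bb → Tt ← Aa
  Mm is a fork and Mm is not conditioned on; Gg is a collider and Gg is conditioned on, which opens it; Hh is a chain and Hh is not conditioned on; Bb is a fork and Bb is not conditioned on; Tt is a collider and Tt is conditioned on, which opens it — no node blocks this path, so it is active.
Path 2: Dd ← Mm → Gg → Tt ← Aa
  Gg is a chain here and Gg is conditioned on, so the path is blocked at Gg.
Path 3: Dd ← Mm → Gg ← Aa
  Mm is a fork and Mm is not conditioned on; Gg is a collider and Gg is conditioned on, which opens it — no node blocks this path, so it is active.
Because an active path exists, Dd and Aa are not d-separated.

No — Dd and Aa are not d-separated given {Gg, Tt}.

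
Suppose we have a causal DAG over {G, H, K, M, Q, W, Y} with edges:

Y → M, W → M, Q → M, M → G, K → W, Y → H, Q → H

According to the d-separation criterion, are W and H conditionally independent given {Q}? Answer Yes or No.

Yes — W and H are d-separated given {Q}.

There are 2 undirected paths between W and H; checking each against the conditioning set {Q}:
  1. W → M ← Y → H — M:collider[blocks]; Y:fork[open] ⇒ blocked
  2. W → M ← Q → H — M:collider[blocks]; Q:fork[blocks] ⇒ blocked
Every path is blocked, so W and H are d-separated given {Q}.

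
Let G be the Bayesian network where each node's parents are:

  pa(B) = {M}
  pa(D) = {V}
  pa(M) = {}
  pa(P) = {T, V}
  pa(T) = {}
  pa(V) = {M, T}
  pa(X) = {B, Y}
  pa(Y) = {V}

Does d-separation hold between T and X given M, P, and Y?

We examine all 4 paths between T and X:
Path 1: T → P ← V ← M → B → X
  M is a fork here and M is conditioned on, so the path is blocked at M.
Path 2: T → P ← V → Y → X
  Y is a chain here and Y is conditioned on, so the path is blocked at Y.
Path 3: T → V ← M → B → X
  M is a fork here and M is conditioned on, so the path is blocked at M.
Path 4: T → V → Y → X
  Y is a chain here and Y is conditioned on, so the path is blocked at Y.
Since every path is blocked, d-separation holds.

Yes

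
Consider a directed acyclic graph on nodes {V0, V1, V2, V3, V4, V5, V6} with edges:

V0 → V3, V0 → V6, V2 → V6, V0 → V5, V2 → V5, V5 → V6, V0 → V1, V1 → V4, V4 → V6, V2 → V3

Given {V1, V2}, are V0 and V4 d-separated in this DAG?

Enumerating the 6 paths from V0 to V4 and testing each for blocking by {V1, V2}:
Path 1: V0 → V5 ← V2 → V6 ← V4
  V5 is a collider here and neither V5 nor any of its descendants is conditioned on, so the collider stays closed — the path is blocked at V5.
Path 2: V0 → V5 → V6 ← V4
  V6 is a collider here and neither V6 nor any of its descendants is conditioned on, so the collider stays closed — the path is blocked at V6.
Path 3: V0 → V3 ← V2 → V5 → V6 ← V4
  V3 is a collider here and neither V3 nor any of its descendants is conditioned on, so the collider stays closed — the path is blocked at V3.
Path 4: V0 → V3 ← V2 → V6 ← V4
  V3 is a collider here and neither V3 nor any of its descendants is conditioned on, so the collider stays closed — the path is blocked at V3.
Path 5: V0 → V6 ← V4
  V6 is a collider here and neither V6 nor any of its descendants is conditioned on, so the collider stays closed — the path is blocked at V6.
Path 6: V0 → V1 → V4
  V1 is a chain here and V1 is conditioned on, so the path is blocked at V1.
Since every path is blocked, d-separation holds.

Yes — V0 and V4 are d-separated given {V1, V2}.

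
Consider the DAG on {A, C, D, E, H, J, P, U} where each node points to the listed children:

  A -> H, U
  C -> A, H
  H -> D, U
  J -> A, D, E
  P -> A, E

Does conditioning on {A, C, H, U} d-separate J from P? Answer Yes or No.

Enumerating the 5 paths from J to P and testing each for blocking by {A, C, H, U}:
  1. J → A ← P — A:collider[open] ⇒ active
  2. J → E ← P — E:collider[blocks] ⇒ blocked
  3. J → D ← H → U ← A ← P — D:collider[blocks]; H:fork[blocks]; U:collider[open]; A:chain[blocks] ⇒ blocked
  4. J → D ← H ← A ← P — D:collider[blocks]; H:chain[blocks]; A:chain[blocks] ⇒ blocked
  5. J → D ← H ← C → A ← P — D:collider[blocks]; H:chain[blocks]; C:fork[blocks]; A:collider[open] ⇒ blocked
Since the path J → A ← P is active, J and P are not d-separated given {A, C, H, U}.

No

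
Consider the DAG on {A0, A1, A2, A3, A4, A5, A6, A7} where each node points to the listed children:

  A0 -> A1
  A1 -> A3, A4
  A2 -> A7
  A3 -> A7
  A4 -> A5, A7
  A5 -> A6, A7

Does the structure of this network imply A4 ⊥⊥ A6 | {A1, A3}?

No — A4 and A6 are not d-separated given {A1, A3}.

Enumerating the 3 paths from A4 to A6 and testing each for blocking by {A1, A3}:
Path 1: A4 → A7 ← A5 → A6
  A7 is a collider here and neither A7 nor any of its descendants is conditioned on, so the collider stays closed — the path is blocked at A7.
Path 2: A4 → A5 → A6
  A5 is a chain and A5 is not conditioned on — no node blocks this path, so it is active.
Path 3: A4 ← A1 → A3 → A7 ← A5 → A6
  A1 is a fork here and A1 is conditioned on, so the path is blocked at A1.
Because an active path exists, A4 and A6 are not d-separated.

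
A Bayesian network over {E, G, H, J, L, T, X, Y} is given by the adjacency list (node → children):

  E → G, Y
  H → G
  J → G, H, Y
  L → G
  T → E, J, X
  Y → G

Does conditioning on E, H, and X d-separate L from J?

Yes

We examine all 6 paths between L and J:
  1. L → G ← J — G:collider[blocks] ⇒ blocked
  2. L → G ← H ← J — G:collider[blocks]; H:chain[blocks] ⇒ blocked
  3. L → G ← E ← T → J — G:collider[blocks]; E:chain[blocks]; T:fork[open] ⇒ blocked
  4. L → G ← E → Y ← J — G:collider[blocks]; E:fork[blocks]; Y:collider[blocks] ⇒ blocked
  5. L → G ← Y ← J — G:collider[blocks]; Y:chain[open] ⇒ blocked
  6. L → G ← Y ← E ← T → J — G:collider[blocks]; Y:chain[open]; E:chain[blocks]; T:fork[open] ⇒ blocked
All paths are blocked; L ⊥ J | {E, H, X} holds.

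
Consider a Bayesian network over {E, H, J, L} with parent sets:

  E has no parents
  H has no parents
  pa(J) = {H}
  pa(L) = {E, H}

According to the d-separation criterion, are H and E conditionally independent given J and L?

There is one path between H and E:
Path 1: H → L ← E
  L is a collider and L is conditioned on, which opens it — no node blocks this path, so it is active.
Because an active path exists, H and E are not d-separated.

No — H and E are not d-separated given {J, L}.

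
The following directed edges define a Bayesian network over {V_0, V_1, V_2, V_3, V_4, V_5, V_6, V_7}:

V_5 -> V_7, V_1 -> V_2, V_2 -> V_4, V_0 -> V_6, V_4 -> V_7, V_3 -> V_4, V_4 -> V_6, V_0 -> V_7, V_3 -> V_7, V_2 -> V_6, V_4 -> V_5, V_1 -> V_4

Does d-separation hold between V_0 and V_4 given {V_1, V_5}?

We examine all 6 paths between V_0 and V_4:
Path 1: V_0 → V_6 ← V_2 ← V_1 → V_4
  V_6 is a collider here and neither V_6 nor any of its descendants is conditioned on, so the collider stays closed — the path is blocked at V_6.
Path 2: V_0 → V_6 ← V_2 → V_4
  V_6 is a collider here and neither V_6 nor any of its descendants is conditioned on, so the collider stays closed — the path is blocked at V_6.
Path 3: V_0 → V_6 ← V_4
  V_6 is a collider here and neither V_6 nor any of its descendants is conditioned on, so the collider stays closed — the path is blocked at V_6.
Path 4: V_0 → V_7 ← V_3 → V_4
  V_7 is a collider here and neither V_7 nor any of its descendants is conditioned on, so the collider stays closed — the path is blocked at V_7.
Path 5: V_0 → V_7 ← V_4
  V_7 is a collider here and neither V_7 nor any of its descendants is conditioned on, so the collider stays closed — the path is blocked at V_7.
Path 6: V_0 → V_7 ← V_5 ← V_4
  V_7 is a collider here and neither V_7 nor any of its descendants is conditioned on, so the collider stays closed — the path is blocked at V_7.
All paths are blocked; V_0 ⊥ V_4 | {V_1, V_5} holds.

Yes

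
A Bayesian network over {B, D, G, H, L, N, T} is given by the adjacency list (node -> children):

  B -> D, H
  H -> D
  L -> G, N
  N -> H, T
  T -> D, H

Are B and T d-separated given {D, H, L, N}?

6 paths connect B and T; each must be blocked for d-separation to hold:
  1. B → D ← H ← T — D:collider[open]; H:chain[blocks] ⇒ blocked
  2. B → D ← H ← N → T — D:collider[open]; H:chain[blocks]; N:fork[blocks] ⇒ blocked
  3. B → D ← T — D:collider[open] ⇒ active
  4. B → H → D ← T — H:chain[blocks]; D:collider[open] ⇒ blocked
  5. B → H ← T — H:collider[open] ⇒ active
  6. B → H ← N → T — H:collider[open]; N:fork[blocks] ⇒ blocked
Because an active path exists, B and T are not d-separated.

No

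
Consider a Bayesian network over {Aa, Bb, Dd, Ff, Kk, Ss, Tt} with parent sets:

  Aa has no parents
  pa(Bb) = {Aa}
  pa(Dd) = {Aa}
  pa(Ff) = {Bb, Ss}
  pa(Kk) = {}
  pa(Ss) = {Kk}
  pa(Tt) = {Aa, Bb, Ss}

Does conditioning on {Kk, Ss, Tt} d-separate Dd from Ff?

No — Dd and Ff are not d-separated given {Kk, Ss, Tt}.

We examine all 4 paths between Dd and Ff:
Path 1: Dd ← Aa → Bb → Tt ← Ss → Ff
  Ss is a fork here and Ss is conditioned on, so the path is blocked at Ss.
Path 2: Dd ← Aa → Bb → Ff
  Aa is a fork and Aa is not conditioned on; Bb is a chain and Bb is not conditioned on — no node blocks this path, so it is active.
Path 3: Dd ← Aa → Tt ← Bb → Ff
  Aa is a fork and Aa is not conditioned on; Tt is a collider and Tt is conditioned on, which opens it; Bb is a fork and Bb is not conditioned on — no node blocks this path, so it is active.
Path 4: Dd ← Aa → Tt ← Ss → Ff
  Ss is a fork here and Ss is conditioned on, so the path is blocked at Ss.
Because an active path exists, Dd and Ff are not d-separated.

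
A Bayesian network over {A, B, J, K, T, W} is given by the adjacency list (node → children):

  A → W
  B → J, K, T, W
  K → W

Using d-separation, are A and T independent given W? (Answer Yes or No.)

Enumerating the 2 paths from A to T and testing each for blocking by {W}:
Path 1: A → W ← B → T
  W is a collider and W is conditioned on, which opens it; B is a fork and B is not conditioned on — no node blocks this path, so it is active.
Path 2: A → W ← K ← B → T
  W is a collider and W is conditioned on, which opens it; K is a chain and K is not conditioned on; B is a fork and B is not conditioned on — no node blocks this path, so it is active.
Because an active path exists, A and T are not d-separated.

No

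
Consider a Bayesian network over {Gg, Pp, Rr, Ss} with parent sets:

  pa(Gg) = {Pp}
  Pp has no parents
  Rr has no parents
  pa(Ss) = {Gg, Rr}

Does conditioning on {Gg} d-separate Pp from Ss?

Yes

There is one path between Pp and Ss:
Path 1: Pp → Gg → Ss
  Gg is a chain here and Gg is conditioned on, so the path is blocked at Gg.
All paths are blocked; Pp ⊥ Ss | {Gg} holds.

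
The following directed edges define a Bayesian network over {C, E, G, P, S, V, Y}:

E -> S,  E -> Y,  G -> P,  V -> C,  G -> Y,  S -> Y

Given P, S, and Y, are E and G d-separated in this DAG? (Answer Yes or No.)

No — E and G are not d-separated given {P, S, Y}.

Enumerating the 2 paths from E to G and testing each for blocking by {P, S, Y}:
Path 1: E → S → Y ← G
  S is a chain here and S is conditioned on, so the path is blocked at S.
Path 2: E → Y ← G
  Y is a collider and Y is conditioned on, which opens it — no node blocks this path, so it is active.
Since the path E → Y ← G is active, E and G are not d-separated given {P, S, Y}.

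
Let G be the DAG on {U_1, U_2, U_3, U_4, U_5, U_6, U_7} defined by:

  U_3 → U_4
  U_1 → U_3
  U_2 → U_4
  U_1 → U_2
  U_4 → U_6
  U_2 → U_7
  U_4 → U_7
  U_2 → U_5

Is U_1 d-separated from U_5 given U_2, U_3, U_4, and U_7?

Yes

We examine all 3 paths between U_1 and U_5:
Path 1: U_1 → U_2 → U_5
  U_2 is a chain here and U_2 is conditioned on, so the path is blocked at U_2.
Path 2: U_1 → U_3 → U_4 ← U_2 → U_5
  U_3 is a chain here and U_3 is conditioned on, so the path is blocked at U_3.
Path 3: U_1 → U_3 → U_4 → U_7 ← U_2 → U_5
  U_3 is a chain here and U_3 is conditioned on, so the path is blocked at U_3.
All paths are blocked; U_1 ⊥ U_5 | {U_2, U_3, U_4, U_7} holds.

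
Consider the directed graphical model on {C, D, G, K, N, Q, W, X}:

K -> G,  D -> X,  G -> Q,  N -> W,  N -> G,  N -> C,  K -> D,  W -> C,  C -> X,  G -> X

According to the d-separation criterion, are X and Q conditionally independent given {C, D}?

There are 4 undirected paths between X and Q; checking each against the conditioning set {C, D}:
Path 1: X ← G → Q
  G is a fork and G is not conditioned on — no node blocks this path, so it is active.
Path 2: X ← D ← K → G → Q
  D is a chain here and D is conditioned on, so the path is blocked at D.
Path 3: X ← C ← N → G → Q
  C is a chain here and C is conditioned on, so the path is blocked at C.
Path 4: X ← C ← W ← N → G → Q
  C is a chain here and C is conditioned on, so the path is blocked at C.
Since the path X ← G → Q is active, X and Q are not d-separated given {C, D}.

No — X and Q are not d-separated given {C, D}.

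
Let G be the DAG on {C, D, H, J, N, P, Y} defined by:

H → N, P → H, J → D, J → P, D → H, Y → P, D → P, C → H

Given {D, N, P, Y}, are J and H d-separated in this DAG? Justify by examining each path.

Yes — J and H are d-separated given {D, N, P, Y}.

4 paths connect J and H; each must be blocked for d-separation to hold:
Path 1: J → P → H
  P is a chain here and P is conditioned on, so the path is blocked at P.
Path 2: J → P ← D → H
  D is a fork here and D is conditioned on, so the path is blocked at D.
Path 3: J → D → H
  D is a chain here and D is conditioned on, so the path is blocked at D.
Path 4: J → D → P → H
  D is a chain here and D is conditioned on, so the path is blocked at D.
Since every path is blocked, d-separation holds.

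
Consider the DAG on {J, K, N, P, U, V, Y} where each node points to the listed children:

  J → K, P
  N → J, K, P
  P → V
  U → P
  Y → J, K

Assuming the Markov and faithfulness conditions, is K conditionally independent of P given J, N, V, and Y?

Yes

6 paths connect K and P; each must be blocked for d-separation to hold:
Path 1: K ← J → P
  J is a fork here and J is conditioned on, so the path is blocked at J.
Path 2: K ← J ← N → P
  J is a chain here and J is conditioned on, so the path is blocked at J.
Path 3: K ← Y → J → P
  Y is a fork here and Y is conditioned on, so the path is blocked at Y.
Path 4: K ← Y → J ← N → P
  Y is a fork here and Y is conditioned on, so the path is blocked at Y.
Path 5: K ← N → P
  N is a fork here and N is conditioned on, so the path is blocked at N.
Path 6: K ← N → J → P
  N is a fork here and N is conditioned on, so the path is blocked at N.
Every path is blocked, so K and P are d-separated given {J, N, V, Y}.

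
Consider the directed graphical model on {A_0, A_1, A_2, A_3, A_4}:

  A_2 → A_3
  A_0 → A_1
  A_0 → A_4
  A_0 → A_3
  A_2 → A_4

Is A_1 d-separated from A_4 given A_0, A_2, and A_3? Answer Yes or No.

Yes

Enumerating the 2 paths from A_1 to A_4 and testing each for blocking by {A_0, A_2, A_3}:
  1. A_1 ← A_0 → A_4 — A_0:fork[blocks] ⇒ blocked
  2. A_1 ← A_0 → A_3 ← A_2 → A_4 — A_0:fork[blocks]; A_3:collider[open]; A_2:fork[blocks] ⇒ blocked
All paths are blocked; A_1 ⊥ A_4 | {A_0, A_2, A_3} holds.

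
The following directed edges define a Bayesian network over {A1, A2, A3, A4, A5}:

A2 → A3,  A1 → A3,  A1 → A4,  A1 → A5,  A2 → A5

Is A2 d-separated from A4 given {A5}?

We examine all 2 paths between A2 and A4:
  1. A2 → A5 ← A1 → A4 — A5:collider[open]; A1:fork[open] ⇒ active
  2. A2 → A3 ← A1 → A4 — A3:collider[blocks]; A1:fork[open] ⇒ blocked
At least one path is unblocked, so d-separation fails.

No — A2 and A4 are not d-separated given {A5}.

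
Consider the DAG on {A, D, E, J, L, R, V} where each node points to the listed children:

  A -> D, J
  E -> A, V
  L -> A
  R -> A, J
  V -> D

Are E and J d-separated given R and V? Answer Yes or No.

No

We examine all 4 paths between E and J:
Path 1: E → V → D ← A → J
  V is a chain here and V is conditioned on, so the path is blocked at V.
Path 2: E → V → D ← A ← R → J
  V is a chain here and V is conditioned on, so the path is blocked at V.
Path 3: E → A → J
  A is a chain and A is not conditioned on — no node blocks this path, so it is active.
Path 4: E → A ← R → J
  A is a collider here and neither A nor any of its descendants is conditioned on, so the collider stays closed — the path is blocked at A.
Since the path E → A → J is active, E and J are not d-separated given {R, V}.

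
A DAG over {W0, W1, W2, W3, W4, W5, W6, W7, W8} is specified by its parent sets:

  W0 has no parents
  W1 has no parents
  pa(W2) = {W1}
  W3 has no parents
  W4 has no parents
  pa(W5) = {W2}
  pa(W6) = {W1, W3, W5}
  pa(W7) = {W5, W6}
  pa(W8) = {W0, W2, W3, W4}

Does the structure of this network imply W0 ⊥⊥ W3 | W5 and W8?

4 paths connect W0 and W3; each must be blocked for d-separation to hold:
  1. W0 → W8 ← W2 → W5 → W7 ← W6 ← W3 — W8:collider[open]; W2:fork[open]; W5:chain[blocks]; W7:collider[blocks]; W6:chain[open] ⇒ blocked
  2. W0 → W8 ← W2 → W5 → W6 ← W3 — W8:collider[open]; W2:fork[open]; W5:chain[blocks]; W6:collider[blocks] ⇒ blocked
  3. W0 → W8 ← W2 ← W1 → W6 ← W3 — W8:collider[open]; W2:chain[open]; W1:fork[open]; W6:collider[blocks] ⇒ blocked
  4. W0 → W8 ← W3 — W8:collider[open] ⇒ active
Since the path W0 → W8 ← W3 is active, W0 and W3 are not d-separated given {W5, W8}.

No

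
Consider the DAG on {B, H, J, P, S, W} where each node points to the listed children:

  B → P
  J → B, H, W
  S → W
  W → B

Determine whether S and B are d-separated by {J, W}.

Enumerating the 2 paths from S to B and testing each for blocking by {J, W}:
Path 1: S → W ← J → B
  J is a fork here and J is conditioned on, so the path is blocked at J.
Path 2: S → W → B
  W is a chain here and W is conditioned on, so the path is blocked at W.
All paths are blocked; S ⊥ B | {J, W} holds.

Yes — S and B are d-separated given {J, W}.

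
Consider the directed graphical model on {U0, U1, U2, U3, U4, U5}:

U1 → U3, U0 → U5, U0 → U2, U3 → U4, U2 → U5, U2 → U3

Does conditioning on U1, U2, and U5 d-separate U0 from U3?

There are 2 undirected paths between U0 and U3; checking each against the conditioning set {U1, U2, U5}:
Path 1: U0 → U2 → U3
  U2 is a chain here and U2 is conditioned on, so the path is blocked at U2.
Path 2: U0 → U5 ← U2 → U3
  U2 is a fork here and U2 is conditioned on, so the path is blocked at U2.
Every path is blocked, so U0 and U3 are d-separated given {U1, U2, U5}.

Yes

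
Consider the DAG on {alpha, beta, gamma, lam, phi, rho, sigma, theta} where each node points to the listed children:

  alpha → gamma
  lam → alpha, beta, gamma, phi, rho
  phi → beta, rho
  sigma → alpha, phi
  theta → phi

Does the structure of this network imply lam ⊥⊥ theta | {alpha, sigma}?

There are 5 undirected paths between lam and theta; checking each against the conditioning set {alpha, sigma}:
Path 1: lam → phi ← theta
  phi is a collider here and neither phi nor any of its descendants is conditioned on, so the collider stays closed — the path is blocked at phi.
Path 2: lam → beta ← phi ← theta
  beta is a collider here and neither beta nor any of its descendants is conditioned on, so the collider stays closed — the path is blocked at beta.
Path 3: lam → gamma ← alpha ← sigma → phi ← theta
  gamma is a collider here and neither gamma nor any of its descendants is conditioned on, so the collider stays closed — the path is blocked at gamma.
Path 4: lam → rho ← phi ← theta
  rho is a collider here and neither rho nor any of its descendants is conditioned on, so the collider stays closed — the path is blocked at rho.
Path 5: lam → alpha ← sigma → phi ← theta
  sigma is a fork here and sigma is conditioned on, so the path is blocked at sigma.
Since every path is blocked, d-separation holds.

Yes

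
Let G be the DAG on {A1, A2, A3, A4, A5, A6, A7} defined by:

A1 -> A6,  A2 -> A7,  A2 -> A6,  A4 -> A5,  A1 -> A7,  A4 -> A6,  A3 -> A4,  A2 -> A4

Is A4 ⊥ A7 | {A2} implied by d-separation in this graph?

There are 4 undirected paths between A4 and A7; checking each against the conditioning set {A2}:
  1. A4 → A6 ← A2 → A7 — A6:collider[blocks]; A2:fork[blocks] ⇒ blocked
  2. A4 → A6 ← A1 → A7 — A6:collider[blocks]; A1:fork[open] ⇒ blocked
  3. A4 ← A2 → A6 ← A1 → A7 — A2:fork[blocks]; A6:collider[blocks]; A1:fork[open] ⇒ blocked
  4. A4 ← A2 → A7 — A2:fork[blocks] ⇒ blocked
Every path is blocked, so A4 and A7 are d-separated given {A2}.

Yes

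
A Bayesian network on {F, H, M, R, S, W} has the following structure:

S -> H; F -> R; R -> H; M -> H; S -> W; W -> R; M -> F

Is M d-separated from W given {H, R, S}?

No

Enumerating the 4 paths from M to W and testing each for blocking by {H, R, S}:
Path 1: M → F → R → H ← S → W
  R is a chain here and R is conditioned on, so the path is blocked at R.
Path 2: M → F → R ← W
  F is a chain and F is not conditioned on; R is a collider and R is conditioned on, which opens it — no node blocks this path, so it is active.
Path 3: M → H ← R ← W
  R is a chain here and R is conditioned on, so the path is blocked at R.
Path 4: M → H ← S → W
  S is a fork here and S is conditioned on, so the path is blocked at S.
At least one path is unblocked, so d-separation fails.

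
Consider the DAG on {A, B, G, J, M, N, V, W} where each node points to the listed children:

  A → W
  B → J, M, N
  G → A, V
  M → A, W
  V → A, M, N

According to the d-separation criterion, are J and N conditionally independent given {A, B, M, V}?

Yes

There are 6 undirected paths between J and N; checking each against the conditioning set {A, B, M, V}:
  1. J ← B → M → W ← A ← V → N — B:fork[blocks]; M:chain[blocks]; W:collider[blocks]; A:chain[blocks]; V:fork[blocks] ⇒ blocked
  2. J ← B → M → W ← A ← G → V → N — B:fork[blocks]; M:chain[blocks]; W:collider[blocks]; A:chain[blocks]; G:fork[open]; V:chain[blocks] ⇒ blocked
  3. J ← B → M ← V → N — B:fork[blocks]; M:collider[open]; V:fork[blocks] ⇒ blocked
  4. J ← B → M → A ← V → N — B:fork[blocks]; M:chain[blocks]; A:collider[open]; V:fork[blocks] ⇒ blocked
  5. J ← B → M → A ← G → V → N — B:fork[blocks]; M:chain[blocks]; A:collider[open]; G:fork[open]; V:chain[blocks] ⇒ blocked
  6. J ← B → N — B:fork[blocks] ⇒ blocked
Every path is blocked, so J and N are d-separated given {A, B, M, V}.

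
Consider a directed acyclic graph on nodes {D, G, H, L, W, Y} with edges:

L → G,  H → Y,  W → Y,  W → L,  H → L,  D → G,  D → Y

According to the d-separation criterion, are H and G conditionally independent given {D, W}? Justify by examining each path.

No

There are 4 undirected paths between H and G; checking each against the conditioning set {D, W}:
Path 1: H → L → G
  L is a chain and L is not conditioned on — no node blocks this path, so it is active.
Path 2: H → L ← W → Y ← D → G
  L is a collider here and neither L nor any of its descendants is conditioned on, so the collider stays closed — the path is blocked at L.
Path 3: H → Y ← D → G
  Y is a collider here and neither Y nor any of its descendants is conditioned on, so the collider stays closed — the path is blocked at Y.
Path 4: H → Y ← W → L → G
  Y is a collider here and neither Y nor any of its descendants is conditioned on, so the collider stays closed — the path is blocked at Y.
Because an active path exists, H and G are not d-separated.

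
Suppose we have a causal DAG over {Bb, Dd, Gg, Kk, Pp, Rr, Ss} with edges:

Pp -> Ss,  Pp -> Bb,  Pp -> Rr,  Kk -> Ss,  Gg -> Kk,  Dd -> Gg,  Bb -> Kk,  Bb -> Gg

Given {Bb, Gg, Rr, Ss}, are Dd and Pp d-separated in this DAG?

We examine all 4 paths between Dd and Pp:
  1. Dd → Gg → Kk ← Bb ← Pp — Gg:chain[blocks]; Kk:collider[open]; Bb:chain[blocks] ⇒ blocked
  2. Dd → Gg → Kk → Ss ← Pp — Gg:chain[blocks]; Kk:chain[open]; Ss:collider[open] ⇒ blocked
  3. Dd → Gg ← Bb → Kk → Ss ← Pp — Gg:collider[open]; Bb:fork[blocks]; Kk:chain[open]; Ss:collider[open] ⇒ blocked
  4. Dd → Gg ← Bb ← Pp — Gg:collider[open]; Bb:chain[blocks] ⇒ blocked
All paths are blocked; Dd ⊥ Pp | {Bb, Gg, Rr, Ss} holds.

Yes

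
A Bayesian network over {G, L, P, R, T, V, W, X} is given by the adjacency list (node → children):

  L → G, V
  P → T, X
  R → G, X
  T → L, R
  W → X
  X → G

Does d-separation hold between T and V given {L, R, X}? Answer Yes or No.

Yes — T and V are d-separated given {L, R, X}.

Enumerating the 5 paths from T to V and testing each for blocking by {L, R, X}:
  1. T → R → G ← L → V — R:chain[blocks]; G:collider[blocks]; L:fork[blocks] ⇒ blocked
  2. T → R → X → G ← L → V — R:chain[blocks]; X:chain[blocks]; G:collider[blocks]; L:fork[blocks] ⇒ blocked
  3. T ← P → X → G ← L → V — P:fork[open]; X:chain[blocks]; G:collider[blocks]; L:fork[blocks] ⇒ blocked
  4. T ← P → X ← R → G ← L → V — P:fork[open]; X:collider[open]; R:fork[blocks]; G:collider[blocks]; L:fork[blocks] ⇒ blocked
  5. T → L → V — L:chain[blocks] ⇒ blocked
Since every path is blocked, d-separation holds.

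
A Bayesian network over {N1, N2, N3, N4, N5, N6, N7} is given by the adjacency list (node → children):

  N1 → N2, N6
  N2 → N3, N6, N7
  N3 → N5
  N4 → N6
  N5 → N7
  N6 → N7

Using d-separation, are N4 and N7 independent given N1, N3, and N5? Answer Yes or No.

Enumerating the 5 paths from N4 to N7 and testing each for blocking by {N1, N3, N5}:
  1. N4 → N6 ← N1 → N2 → N7 — N6:collider[blocks]; N1:fork[blocks]; N2:chain[open] ⇒ blocked
  2. N4 → N6 ← N1 → N2 → N3 → N5 → N7 — N6:collider[blocks]; N1:fork[blocks]; N2:chain[open]; N3:chain[blocks]; N5:chain[blocks] ⇒ blocked
  3. N4 → N6 → N7 — N6:chain[open] ⇒ active
  4. N4 → N6 ← N2 → N7 — N6:collider[blocks]; N2:fork[open] ⇒ blocked
  5. N4 → N6 ← N2 → N3 → N5 → N7 — N6:collider[blocks]; N2:fork[open]; N3:chain[blocks]; N5:chain[blocks] ⇒ blocked
At least one path is unblocked, so d-separation fails.

No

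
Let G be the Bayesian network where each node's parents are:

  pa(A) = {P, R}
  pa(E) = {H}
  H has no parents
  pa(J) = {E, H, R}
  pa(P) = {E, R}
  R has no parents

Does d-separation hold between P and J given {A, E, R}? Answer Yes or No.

There are 4 undirected paths between P and J; checking each against the conditioning set {A, E, R}:
Path 1: P ← R → J
  R is a fork here and R is conditioned on, so the path is blocked at R.
Path 2: P → A ← R → J
  R is a fork here and R is conditioned on, so the path is blocked at R.
Path 3: P ← E ← H → J
  E is a chain here and E is conditioned on, so the path is blocked at E.
Path 4: P ← E → J
  E is a fork here and E is conditioned on, so the path is blocked at E.
Since every path is blocked, d-separation holds.

Yes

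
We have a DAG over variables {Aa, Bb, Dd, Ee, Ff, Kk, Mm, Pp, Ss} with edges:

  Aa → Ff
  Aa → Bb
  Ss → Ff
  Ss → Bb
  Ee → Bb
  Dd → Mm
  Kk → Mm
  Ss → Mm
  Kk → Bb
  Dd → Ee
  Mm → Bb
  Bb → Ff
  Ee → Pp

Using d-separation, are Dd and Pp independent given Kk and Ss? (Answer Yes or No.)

No

6 paths connect Dd and Pp; each must be blocked for d-separation to hold:
  1. Dd → Mm ← Kk → Bb ← Ee → Pp — Mm:collider[blocks]; Kk:fork[blocks]; Bb:collider[blocks]; Ee:fork[open] ⇒ blocked
  2. Dd → Mm → Bb ← Ee → Pp — Mm:chain[open]; Bb:collider[blocks]; Ee:fork[open] ⇒ blocked
  3. Dd → Mm ← Ss → Bb ← Ee → Pp — Mm:collider[blocks]; Ss:fork[blocks]; Bb:collider[blocks]; Ee:fork[open] ⇒ blocked
  4. Dd → Mm ← Ss → Ff ← Aa → Bb ← Ee → Pp — Mm:collider[blocks]; Ss:fork[blocks]; Ff:collider[blocks]; Aa:fork[open]; Bb:collider[blocks]; Ee:fork[open] ⇒ blocked
  5. Dd → Mm ← Ss → Ff ← Bb ← Ee → Pp — Mm:collider[blocks]; Ss:fork[blocks]; Ff:collider[blocks]; Bb:chain[open]; Ee:fork[open] ⇒ blocked
  6. Dd → Ee → Pp — Ee:chain[open] ⇒ active
Because an active path exists, Dd and Pp are not d-separated.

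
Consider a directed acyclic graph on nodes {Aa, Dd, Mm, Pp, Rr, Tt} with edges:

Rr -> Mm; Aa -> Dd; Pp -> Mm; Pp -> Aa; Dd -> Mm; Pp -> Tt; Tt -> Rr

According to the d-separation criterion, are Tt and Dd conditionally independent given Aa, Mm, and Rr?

No

We examine all 4 paths between Tt and Dd:
Path 1: Tt ← Pp → Aa → Dd
  Aa is a chain here and Aa is conditioned on, so the path is blocked at Aa.
Path 2: Tt ← Pp → Mm ← Dd
  Pp is a fork and Pp is not conditioned on; Mm is a collider and Mm is conditioned on, which opens it — no node blocks this path, so it is active.
Path 3: Tt → Rr → Mm ← Dd
  Rr is a chain here and Rr is conditioned on, so the path is blocked at Rr.
Path 4: Tt → Rr → Mm ← Pp → Aa → Dd
  Rr is a chain here and Rr is conditioned on, so the path is blocked at Rr.
Since the path Tt ← Pp → Mm ← Dd is active, Tt and Dd are not d-separated given {Aa, Mm, Rr}.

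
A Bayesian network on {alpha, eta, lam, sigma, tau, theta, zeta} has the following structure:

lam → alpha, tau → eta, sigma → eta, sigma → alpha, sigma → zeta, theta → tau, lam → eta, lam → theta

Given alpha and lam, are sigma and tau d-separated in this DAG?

Yes

Enumerating the 4 paths from sigma to tau and testing each for blocking by {alpha, lam}:
Path 1: sigma → alpha ← lam → theta → tau
  lam is a fork here and lam is conditioned on, so the path is blocked at lam.
Path 2: sigma → alpha ← lam → eta ← tau
  lam is a fork here and lam is conditioned on, so the path is blocked at lam.
Path 3: sigma → eta ← lam → theta → tau
  eta is a collider here and neither eta nor any of its descendants is conditioned on, so the collider stays closed — the path is blocked at eta.
Path 4: sigma → eta ← tau
  eta is a collider here and neither eta nor any of its descendants is conditioned on, so the collider stays closed — the path is blocked at eta.
Since every path is blocked, d-separation holds.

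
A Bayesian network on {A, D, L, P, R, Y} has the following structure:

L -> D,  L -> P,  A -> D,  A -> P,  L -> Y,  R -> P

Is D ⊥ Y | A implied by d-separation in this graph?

Enumerating the 2 paths from D to Y and testing each for blocking by {A}:
Path 1: D ← L → Y
  L is a fork and L is not conditioned on — no node blocks this path, so it is active.
Path 2: D ← A → P ← L → Y
  A is a fork here and A is conditioned on, so the path is blocked at A.
At least one path is unblocked, so d-separation fails.

No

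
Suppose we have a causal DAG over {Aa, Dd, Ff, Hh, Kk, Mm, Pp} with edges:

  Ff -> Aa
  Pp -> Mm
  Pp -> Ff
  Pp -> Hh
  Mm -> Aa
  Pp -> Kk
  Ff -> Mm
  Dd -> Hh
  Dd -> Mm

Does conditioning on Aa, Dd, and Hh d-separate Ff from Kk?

No — Ff and Kk are not d-separated given {Aa, Dd, Hh}.

Enumerating the 5 paths from Ff to Kk and testing each for blocking by {Aa, Dd, Hh}:
Path 1: Ff → Aa ← Mm ← Pp → Kk
  Aa is a collider and Aa is conditioned on, which opens it; Mm is a chain and Mm is not conditioned on; Pp is a fork and Pp is not conditioned on — no node blocks this path, so it is active.
Path 2: Ff → Aa ← Mm ← Dd → Hh ← Pp → Kk
  Dd is a fork here and Dd is conditioned on, so the path is blocked at Dd.
Path 3: Ff → Mm ← Pp → Kk
  Mm is a collider and its descendant Aa is conditioned on, which opens it; Pp is a fork and Pp is not conditioned on — no node blocks this path, so it is active.
Path 4: Ff → Mm ← Dd → Hh ← Pp → Kk
  Dd is a fork here and Dd is conditioned on, so the path is blocked at Dd.
Path 5: Ff ← Pp → Kk
  Pp is a fork and Pp is not conditioned on — no node blocks this path, so it is active.
Because an active path exists, Ff and Kk are not d-separated.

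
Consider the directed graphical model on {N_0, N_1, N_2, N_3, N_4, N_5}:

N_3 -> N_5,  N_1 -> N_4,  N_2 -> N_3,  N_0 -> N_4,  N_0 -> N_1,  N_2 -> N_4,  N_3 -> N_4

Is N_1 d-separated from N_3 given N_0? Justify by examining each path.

Enumerating the 4 paths from N_1 to N_3 and testing each for blocking by {N_0}:
Path 1: N_1 → N_4 ← N_3
  N_4 is a collider here and neither N_4 nor any of its descendants is conditioned on, so the collider stays closed — the path is blocked at N_4.
Path 2: N_1 → N_4 ← N_2 → N_3
  N_4 is a collider here and neither N_4 nor any of its descendants is conditioned on, so the collider stays closed — the path is blocked at N_4.
Path 3: N_1 ← N_0 → N_4 ← N_3
  N_0 is a fork here and N_0 is conditioned on, so the path is blocked at N_0.
Path 4: N_1 ← N_0 → N_4 ← N_2 → N_3
  N_0 is a fork here and N_0 is conditioned on, so the path is blocked at N_0.
Every path is blocked, so N_1 and N_3 are d-separated given {N_0}.

Yes — N_1 and N_3 are d-separated given {N_0}.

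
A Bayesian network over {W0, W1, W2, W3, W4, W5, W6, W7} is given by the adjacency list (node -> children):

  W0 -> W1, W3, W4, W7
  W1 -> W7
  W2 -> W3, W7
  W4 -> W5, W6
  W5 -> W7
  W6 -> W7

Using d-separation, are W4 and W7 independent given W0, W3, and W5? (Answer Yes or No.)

No

5 paths connect W4 and W7; each must be blocked for d-separation to hold:
  1. W4 → W6 → W7 — W6:chain[open] ⇒ active
  2. W4 → W5 → W7 — W5:chain[blocks] ⇒ blocked
  3. W4 ← W0 → W1 → W7 — W0:fork[blocks]; W1:chain[open] ⇒ blocked
  4. W4 ← W0 → W7 — W0:fork[blocks] ⇒ blocked
  5. W4 ← W0 → W3 ← W2 → W7 — W0:fork[blocks]; W3:collider[open]; W2:fork[open] ⇒ blocked
Because an active path exists, W4 and W7 are not d-separated.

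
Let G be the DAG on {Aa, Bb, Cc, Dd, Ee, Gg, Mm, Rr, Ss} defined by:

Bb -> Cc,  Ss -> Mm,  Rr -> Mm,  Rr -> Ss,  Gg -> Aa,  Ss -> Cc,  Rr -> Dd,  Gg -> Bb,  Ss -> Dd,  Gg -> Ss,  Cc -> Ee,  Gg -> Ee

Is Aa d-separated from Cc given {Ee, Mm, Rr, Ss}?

No

Enumerating the 3 paths from Aa to Cc and testing each for blocking by {Ee, Mm, Rr, Ss}:
Path 1: Aa ← Gg → Ss → Cc
  Ss is a chain here and Ss is conditioned on, so the path is blocked at Ss.
Path 2: Aa ← Gg → Bb → Cc
  Gg is a fork and Gg is not conditioned on; Bb is a chain and Bb is not conditioned on — no node blocks this path, so it is active.
Path 3: Aa ← Gg → Ee ← Cc
  Gg is a fork and Gg is not conditioned on; Ee is a collider and Ee is conditioned on, which opens it — no node blocks this path, so it is active.
Because an active path exists, Aa and Cc are not d-separated.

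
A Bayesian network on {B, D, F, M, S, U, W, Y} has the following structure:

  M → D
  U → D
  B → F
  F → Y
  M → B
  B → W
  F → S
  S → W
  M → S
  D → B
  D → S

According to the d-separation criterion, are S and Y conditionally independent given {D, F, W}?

Yes

We examine all 6 paths between S and Y:
  1. S ← D ← M → B → F → Y — D:chain[blocks]; M:fork[open]; B:chain[open]; F:chain[blocks] ⇒ blocked
  2. S ← D → B → F → Y — D:fork[blocks]; B:chain[open]; F:chain[blocks] ⇒ blocked
  3. S ← M → D → B → F → Y — M:fork[open]; D:chain[blocks]; B:chain[open]; F:chain[blocks] ⇒ blocked
  4. S ← M → B → F → Y — M:fork[open]; B:chain[open]; F:chain[blocks] ⇒ blocked
  5. S → W ← B → F → Y — W:collider[open]; B:fork[open]; F:chain[blocks] ⇒ blocked
  6. S ← F → Y — F:fork[blocks] ⇒ blocked
Since every path is blocked, d-separation holds.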